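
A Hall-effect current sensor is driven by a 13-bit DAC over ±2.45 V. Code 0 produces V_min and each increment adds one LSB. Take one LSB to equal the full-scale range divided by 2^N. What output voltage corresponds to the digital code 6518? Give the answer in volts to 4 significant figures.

Full-scale range = 2.45 V − (-2.45 V) = 4.9 V. LSB = 4.9 V / 2^13.
Output = V_min + (6518/8192) × range = -2.45 + 0.795654 × 4.9 V
      = -2.45 V + 3.89871 V = 1.44871 V.

1.449 V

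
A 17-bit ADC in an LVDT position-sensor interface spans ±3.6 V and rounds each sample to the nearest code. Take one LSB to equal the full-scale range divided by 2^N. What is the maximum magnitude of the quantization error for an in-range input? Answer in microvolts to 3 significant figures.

The full-scale span is 3.6 − (-3.6) = 7.2 V.
Step size = 7.2/131072 V = 54.932 µV.
A rounding quantizer has |error| ≤ LSB/2 = 27.5 µV.

27.5 µV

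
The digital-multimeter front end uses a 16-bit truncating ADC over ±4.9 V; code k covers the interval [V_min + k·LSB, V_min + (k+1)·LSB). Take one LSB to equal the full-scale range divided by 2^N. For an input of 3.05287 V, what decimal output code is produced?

53183

Span: 4.9 V − (-4.9 V) = 9.8 V. LSB = 9.8 V / 2^16 ≈ 149.5 µV.
(V_in − V_min) × 2^16/range = (3.05287 − (-4.9)) × 65536/9.8 = 53183.601.
Floor → code = 53183.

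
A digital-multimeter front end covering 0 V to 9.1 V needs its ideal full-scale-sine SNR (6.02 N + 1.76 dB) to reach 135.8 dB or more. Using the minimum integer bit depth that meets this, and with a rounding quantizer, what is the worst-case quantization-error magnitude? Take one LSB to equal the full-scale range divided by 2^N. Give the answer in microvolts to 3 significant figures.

0.542 µV

Range is 9.1 V.
6.02 N + 1.76 ≥ 135.8 gives N ≥ 22.266, so the minimum integer is 23.
LSB = 9.1 V ÷ 2^23 = 9.1/8388608 V = 1.0848 µV.
Max error for round-to-nearest is LSB/2 = 0.542 µV.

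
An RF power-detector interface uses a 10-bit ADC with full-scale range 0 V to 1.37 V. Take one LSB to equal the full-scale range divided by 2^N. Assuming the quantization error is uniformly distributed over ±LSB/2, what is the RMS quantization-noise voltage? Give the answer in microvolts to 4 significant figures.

Span = 1.37 V.
One LSB is 1.37 V / 1024 = 1.33789 mV.
For a uniform distribution on [−LSB/2, +LSB/2], V_rms = LSB/√12 = 1.33789 mV/3.4641 = 386.2 µV.

386.2 µV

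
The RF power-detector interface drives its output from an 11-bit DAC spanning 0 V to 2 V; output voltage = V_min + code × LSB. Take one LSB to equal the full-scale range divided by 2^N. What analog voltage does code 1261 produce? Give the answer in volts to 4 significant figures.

Full-scale range = 2 V. LSB = 2 V / 2^11.
Output = V_min + (1261/2048) × range = 0 + 0.615723 × 2 V
      = 0 V + 1.23145 V = 1.23145 V.

1.231 V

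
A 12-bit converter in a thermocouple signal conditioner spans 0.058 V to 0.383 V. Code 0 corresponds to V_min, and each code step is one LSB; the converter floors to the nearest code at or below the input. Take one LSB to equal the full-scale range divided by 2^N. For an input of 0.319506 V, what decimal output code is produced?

3295

The full-scale span is 0.383 − (0.058) = 0.325 V. LSB = 0.325 V / 2^12 ≈ 79.35 µV.
(V_in − V_min) × 2^12/range = (0.319506 − (0.058)) × 4096/0.325 = 3295.780.
Floor → code = 3295.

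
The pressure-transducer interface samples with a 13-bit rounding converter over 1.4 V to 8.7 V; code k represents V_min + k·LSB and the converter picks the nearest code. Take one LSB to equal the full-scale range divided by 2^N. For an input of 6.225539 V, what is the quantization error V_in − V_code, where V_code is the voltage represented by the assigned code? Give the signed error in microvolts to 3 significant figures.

+161 µV

Span: 8.7 V − (1.4 V) = 7.3 V. LSB = 7.3 V / 2^13 ≈ 0.8911 mV.
(6.225539 − (1.4)) / LSB = 4.825539 × 8192/7.3 = 5415.1802. Nearest integer: k = 5415.
V_code = V_min + k × range/2^13 = 1.4 + 5415 × 7.3/8192 = 6.225378418 V.
V_in − V_code = 6.225539 − (6.225378418) = +161 µV.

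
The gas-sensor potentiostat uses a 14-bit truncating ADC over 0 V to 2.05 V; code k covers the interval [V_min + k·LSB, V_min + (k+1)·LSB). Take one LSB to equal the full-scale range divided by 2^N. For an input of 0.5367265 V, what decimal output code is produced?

4289

V_FS = 2.05 V. LSB = 2.05 V / 2^14 ≈ 125.1 µV.
V_in − V_min = 0.5367265 − (0) = 0.5367265 V.
Divide by LSB: 0.5367265 × 16384/2.05 = 4289.6229.
Truncating gives code 4289.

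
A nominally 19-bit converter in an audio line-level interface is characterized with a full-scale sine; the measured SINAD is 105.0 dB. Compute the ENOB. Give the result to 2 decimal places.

17.15 bits

ENOB = (SINAD − 1.76) / 6.02 = (105.0 − 1.76) / 6.02 = 103.24 / 6.02 = 17.1495.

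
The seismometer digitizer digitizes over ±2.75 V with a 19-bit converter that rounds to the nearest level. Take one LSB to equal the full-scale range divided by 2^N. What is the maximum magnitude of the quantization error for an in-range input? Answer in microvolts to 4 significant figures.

Range = 2.75 − (-2.75) = 5.5 V.
Step size = 5.5/524288 V = 10.4904 µV.
|e|_max = LSB/2 = 5.245 µV.

5.245 µV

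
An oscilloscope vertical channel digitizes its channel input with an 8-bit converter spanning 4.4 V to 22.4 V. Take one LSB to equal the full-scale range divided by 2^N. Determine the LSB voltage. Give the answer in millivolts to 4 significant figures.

70.31 mV

Full-scale range = 22.4 V − (4.4 V) = 18 V.
Number of codes = 2^8 = 256.
LSB = 18 V / 2^8 = 70.31 mV.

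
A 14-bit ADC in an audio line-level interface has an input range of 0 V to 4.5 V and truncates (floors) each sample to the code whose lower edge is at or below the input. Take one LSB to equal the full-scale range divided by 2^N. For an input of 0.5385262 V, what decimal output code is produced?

1960

Full-scale range = 4.5 V. LSB = 4.5 V / 2^14 ≈ 274.7 µV.
V_in − V_min = 0.5385262 − (0) = 0.5385262 V.
Divide by LSB: 0.5385262 × 16384/4.5 = 1960.7141.
Truncating gives code 1960.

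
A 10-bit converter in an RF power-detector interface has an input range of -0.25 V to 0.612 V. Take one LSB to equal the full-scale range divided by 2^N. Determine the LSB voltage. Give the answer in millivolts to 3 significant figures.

0.842 mV

Range = 0.612 − (-0.25) = 0.862 V.
There are 2^10 = 1024 steps.
One LSB is 0.862 V / 1024 = 0.842 mV.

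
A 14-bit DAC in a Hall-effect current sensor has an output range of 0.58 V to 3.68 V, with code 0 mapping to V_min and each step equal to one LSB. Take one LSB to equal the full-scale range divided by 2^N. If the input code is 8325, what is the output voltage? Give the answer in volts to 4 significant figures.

Range = 3.68 − (0.58) = 3.1 V. LSB = 3.1 V / 2^14.
V_out = 0.58 + 8325 × (3.1/16384) V
      = 0.58 + 1.57516 = 2.15516 V.

2.155 V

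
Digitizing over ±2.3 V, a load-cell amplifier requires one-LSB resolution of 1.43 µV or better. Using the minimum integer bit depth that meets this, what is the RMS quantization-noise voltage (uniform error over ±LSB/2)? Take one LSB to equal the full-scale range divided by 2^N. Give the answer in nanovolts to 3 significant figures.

Span: 2.3 V − (-2.3 V) = 4.6 V.
Levels needed ≥ 4.6/1.43 µV = 3.217e6. 2^22 = 4194304 suffices, so N_min = 22.
LSB = 4.6 V ÷ 2^22 = 4.6/4194304 V = 1.0967 µV.
σ_q = LSB/√12 = 1.0967 µV/3.4641 = 317 nV.

317 nV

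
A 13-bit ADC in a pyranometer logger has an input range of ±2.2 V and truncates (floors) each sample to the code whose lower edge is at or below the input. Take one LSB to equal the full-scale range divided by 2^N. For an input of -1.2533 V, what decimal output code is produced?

Full-scale range = 2.2 V − (-2.2 V) = 4.4 V. LSB = 4.4 V / 2^13 ≈ 0.5371 mV.
code = ⌊(V_in − V_min)/LSB⌋ = ⌊(V_in − V_min) × 2^13 / range⌋
     = ⌊(-1.2533 − (-2.2)) × 8192 / 4.4⌋ = ⌊0.9467 × 8192/4.4⌋
     = ⌊1762.583⌋ = 1762.

1762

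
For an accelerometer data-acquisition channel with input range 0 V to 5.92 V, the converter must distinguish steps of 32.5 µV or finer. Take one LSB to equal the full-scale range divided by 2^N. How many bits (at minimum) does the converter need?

Span = 5.92 V.
Need 2^N ≥ 5.92 V / 32.5 µV = 182200 → N_min = 18.

18 bits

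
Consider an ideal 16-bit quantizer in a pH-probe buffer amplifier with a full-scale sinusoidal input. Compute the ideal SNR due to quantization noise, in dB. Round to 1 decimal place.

Ideal quantization SNR: 6.02 × 16 + 1.76 dB = 98.1 dB.

98.1 dB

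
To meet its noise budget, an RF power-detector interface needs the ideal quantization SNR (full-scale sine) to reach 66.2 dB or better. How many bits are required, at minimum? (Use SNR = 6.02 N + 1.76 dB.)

11 bits

Required N = ⌈(66.2 − 1.76)/6.02⌉ = ⌈10.704⌉ = 11.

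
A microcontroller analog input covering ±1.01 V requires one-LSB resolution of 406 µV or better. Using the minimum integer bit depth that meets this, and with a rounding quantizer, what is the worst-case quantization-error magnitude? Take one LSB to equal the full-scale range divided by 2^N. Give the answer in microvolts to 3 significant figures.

Full-scale range = 1.01 V − (-1.01 V) = 2.02 V.
Need 2^N ≥ 2.02 V / 406 µV = 4975 → N_min = 13.
LSB = 2.02 V ÷ 2^13 = 2.02/8192 V = 246.58 µV.
Half an LSB is 123 µV.

123 µV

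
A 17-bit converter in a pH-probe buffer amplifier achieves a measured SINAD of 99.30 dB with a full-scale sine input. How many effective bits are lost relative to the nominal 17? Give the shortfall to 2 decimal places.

0.80 bits

Effective bits = (99.30 − 1.76)/6.02 = 16.2027.
Shortfall = 17 − 16.2027 = 0.7973 bits.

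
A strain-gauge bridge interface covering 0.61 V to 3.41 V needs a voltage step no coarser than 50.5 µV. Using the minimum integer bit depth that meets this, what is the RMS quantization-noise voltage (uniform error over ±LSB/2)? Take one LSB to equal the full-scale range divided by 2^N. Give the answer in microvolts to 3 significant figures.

The full-scale span is 3.41 − (0.61) = 2.8 V.
Levels needed ≥ 2.8/50.5 µV = 55450. 2^16 = 65536 suffices, so N_min = 16.
One LSB is 2.8 V / 65536 = 42.725 µV.
σ_q = LSB/√12 = 42.725 µV/3.4641 = 12.3 µV.

12.3 µV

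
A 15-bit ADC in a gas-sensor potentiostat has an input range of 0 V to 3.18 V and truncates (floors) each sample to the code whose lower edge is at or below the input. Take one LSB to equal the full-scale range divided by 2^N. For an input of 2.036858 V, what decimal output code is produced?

20988

Full-scale range = 3.18 V. LSB = 3.18 V / 2^15 ≈ 97.05 µV.
V_in − V_min = 2.036858 − (0) = 2.036858 V.
Divide by LSB: 2.036858 × 32768/3.18 = 20988.6047.
Truncating gives code 20988.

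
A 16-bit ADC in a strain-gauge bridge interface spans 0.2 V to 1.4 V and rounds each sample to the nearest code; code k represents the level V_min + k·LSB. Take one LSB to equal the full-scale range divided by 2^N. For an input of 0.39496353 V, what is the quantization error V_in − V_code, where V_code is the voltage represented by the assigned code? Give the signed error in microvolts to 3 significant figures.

−7.17 µV

Range = 1.4 − (0.2) = 1.2 V. LSB = 1.2 V / 2^16 ≈ 18.31 µV.
(V_in − V_min)/LSB = (0.39496353 − (0.2)) × 65536/1.2 = 10647.6083 → nearest code k = 10648.
Reconstructed level: 0.2 + 10648 × 1.2/65536 V = 0.39497070313 V.
e = 0.39496353 − (0.39497070313) = −7.17 µV.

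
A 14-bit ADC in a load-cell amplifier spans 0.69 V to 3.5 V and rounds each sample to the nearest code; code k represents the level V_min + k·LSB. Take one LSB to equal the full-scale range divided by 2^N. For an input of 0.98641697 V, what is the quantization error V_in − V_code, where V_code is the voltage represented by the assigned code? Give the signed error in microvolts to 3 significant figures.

Full-scale range = 3.5 V − (0.69 V) = 2.81 V. LSB = 2.81 V / 2^14 ≈ 171.5 µV.
(0.98641697 − (0.69)) / LSB = 0.29641697 × 16384/2.81 = 1728.2903. Nearest integer: k = 1728.
V_code = V_min + k × range/2^14 = 0.69 + 1728 × 2.81/16384 = 0.98636718750 V.
Error = V_in − V_code = 0.98641697 − (0.98636718750) = +49.8 µV.

+49.8 µV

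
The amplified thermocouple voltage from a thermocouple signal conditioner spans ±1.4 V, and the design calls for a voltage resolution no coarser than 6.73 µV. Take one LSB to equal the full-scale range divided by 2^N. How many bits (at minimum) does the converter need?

Span: 1.4 V − (-1.4 V) = 2.8 V.
Levels needed ≥ 2.8/6.73 µV = 416000. 2^19 = 524288 suffices, so N_min = 19.

19 bits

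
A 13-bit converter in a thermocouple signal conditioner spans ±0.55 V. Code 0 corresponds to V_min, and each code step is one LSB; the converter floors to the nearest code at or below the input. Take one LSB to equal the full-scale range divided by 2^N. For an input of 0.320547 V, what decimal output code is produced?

The full-scale span is 0.55 − (-0.55) = 1.1 V. LSB = 1.1 V / 2^13 ≈ 134.3 µV.
V_in − V_min = 0.320547 − (-0.55) = 0.870547 V.
Divide by LSB: 0.870547 × 8192/1.1 = 6483.2009.
Truncating gives code 6483.

6483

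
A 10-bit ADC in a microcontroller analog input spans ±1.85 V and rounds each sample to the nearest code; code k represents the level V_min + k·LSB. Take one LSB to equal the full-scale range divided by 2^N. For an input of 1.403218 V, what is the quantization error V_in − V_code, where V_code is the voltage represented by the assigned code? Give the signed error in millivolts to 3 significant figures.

Span: 1.85 V − (-1.85 V) = 3.7 V. LSB = 3.7 V / 2^10 ≈ 3.613 mV.
Position in LSBs: (1.403218 − (-1.85)) × 1024/3.7 = 900.3501; rounding gives k = 900.
V_code = -1.85 + (900/1024) × 3.7 = 1.401953125 V.
e = 1.403218 − (1.401953125) = +1.26 mV.

+1.26 mV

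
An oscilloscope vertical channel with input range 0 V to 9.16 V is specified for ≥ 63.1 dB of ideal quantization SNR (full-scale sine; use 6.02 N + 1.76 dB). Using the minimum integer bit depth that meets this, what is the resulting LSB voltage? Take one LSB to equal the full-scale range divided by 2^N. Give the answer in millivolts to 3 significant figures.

4.47 mV

V_FS = 9.16 V.
Solving 6.02 N ≥ 63.1 − 1.76: N ≥ 10.189. Round up → N = 11.
LSB = 9.16 V / 2^11 = 4.47 mV.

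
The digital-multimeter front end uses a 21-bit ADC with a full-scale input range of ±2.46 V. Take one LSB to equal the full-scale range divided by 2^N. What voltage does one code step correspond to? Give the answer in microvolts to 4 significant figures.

Full-scale range = 2.46 V − (-2.46 V) = 4.92 V.
2^21 = 2097152 levels.
LSB = 4.92 V / 2^21 = 2.346 µV.

2.346 µV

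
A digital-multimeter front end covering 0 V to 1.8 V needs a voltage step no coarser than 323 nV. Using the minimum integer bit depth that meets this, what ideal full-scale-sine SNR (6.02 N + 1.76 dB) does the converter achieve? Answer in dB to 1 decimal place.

140.2 dB

V_FS = 1.8 V.
Levels needed ≥ 1.8/323 nV = 5.573e6. 2^23 = 8388608 suffices, so N_min = 23.
6.02(23) + 1.76 = 140.22 dB.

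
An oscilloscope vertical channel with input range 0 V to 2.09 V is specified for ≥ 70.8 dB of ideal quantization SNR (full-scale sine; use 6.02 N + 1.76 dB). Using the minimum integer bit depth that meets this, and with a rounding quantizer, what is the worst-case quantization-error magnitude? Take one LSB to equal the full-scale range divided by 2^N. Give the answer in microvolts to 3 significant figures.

Range is 2.09 V.
6.02 N + 1.76 ≥ 70.8 gives N ≥ 11.468, so the minimum integer is 12.
LSB = 2.09 V / 2^12 = 0.51025 mV.
|e|_max = LSB/2 = 255 µV.

255 µV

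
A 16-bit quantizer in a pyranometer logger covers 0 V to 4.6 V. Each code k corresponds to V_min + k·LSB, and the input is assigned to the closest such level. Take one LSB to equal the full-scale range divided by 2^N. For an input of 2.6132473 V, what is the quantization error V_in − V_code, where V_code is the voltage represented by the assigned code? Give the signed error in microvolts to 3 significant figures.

Span = 4.6 V. LSB = 4.6 V / 2^16 ≈ 70.19 µV.
(2.6132473 − (0)) / LSB = 2.6132473 × 65536/4.6 = 37230.8207. Nearest integer: k = 37231.
V_code = V_min + k × range/2^16 = 0 + 37231 × 4.6/65536 = 2.6132598877 V.
Error = V_in − V_code = 2.6132473 − (2.6132598877) = −12.6 µV.

−12.6 µV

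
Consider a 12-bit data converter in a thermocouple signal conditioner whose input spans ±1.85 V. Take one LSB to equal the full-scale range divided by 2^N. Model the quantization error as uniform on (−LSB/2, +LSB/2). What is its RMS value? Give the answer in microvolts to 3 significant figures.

Full-scale range = 1.85 V − (-1.85 V) = 3.7 V.
Step size = 3.7/4096 V = 0.90332 mV.
V_rms = LSB/√12 = 0.90332 mV / √12 = 261 µV.

261 µV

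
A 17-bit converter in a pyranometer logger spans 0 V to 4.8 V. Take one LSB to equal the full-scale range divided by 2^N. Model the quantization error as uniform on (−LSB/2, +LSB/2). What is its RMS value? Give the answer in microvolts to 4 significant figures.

V_FS = 4.8 V.
LSB = 4.8 V / 2^17 = 36.6211 µV.
For a uniform distribution on [−LSB/2, +LSB/2], V_rms = LSB/√12 = 36.6211 µV/3.4641 = 10.57 µV.

10.57 µV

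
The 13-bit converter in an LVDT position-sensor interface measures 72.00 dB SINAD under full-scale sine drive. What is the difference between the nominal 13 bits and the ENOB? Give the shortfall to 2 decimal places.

1.33 bits

ENOB = (SINAD − 1.76)/6.02 = (72.00 − 1.76)/6.02 = 11.6678 bits.
Lost resolution: 13 − 11.6678 = 1.3322 bits.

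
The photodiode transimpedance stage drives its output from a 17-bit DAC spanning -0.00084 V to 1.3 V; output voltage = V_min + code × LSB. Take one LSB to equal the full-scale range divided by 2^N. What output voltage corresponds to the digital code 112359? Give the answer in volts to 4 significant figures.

1.114 V

Range = 1.3 − (-0.00084) = 1.30084 V. LSB = 1.30084 V / 2^17.
V_out = -0.00084 + 112359 × (1.30084/131072) V
      = -0.00084 + 1.11512 = 1.11428 V.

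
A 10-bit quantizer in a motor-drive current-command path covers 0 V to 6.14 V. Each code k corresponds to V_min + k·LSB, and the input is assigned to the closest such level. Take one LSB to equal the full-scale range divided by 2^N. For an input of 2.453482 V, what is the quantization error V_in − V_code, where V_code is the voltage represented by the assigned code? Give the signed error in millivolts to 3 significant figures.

Span = 6.14 V. LSB = 6.14 V / 2^10 ≈ 5.996 mV.
Position in LSBs: (2.453482 − (0)) × 1024/6.14 = 409.1801; rounding gives k = 409.
V_code = 0 + (409/1024) × 6.14 = 2.452402344 V.
e = 2.453482 − (2.452402344) = +1.08 mV.

+1.08 mV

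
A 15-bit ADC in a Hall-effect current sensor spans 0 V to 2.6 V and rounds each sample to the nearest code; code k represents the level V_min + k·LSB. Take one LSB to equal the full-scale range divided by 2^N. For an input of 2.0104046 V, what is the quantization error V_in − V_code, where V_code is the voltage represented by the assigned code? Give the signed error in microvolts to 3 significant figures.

V_FS = 2.6 V. LSB = 2.6 V / 2^15 ≈ 79.35 µV.
(V_in − V_min)/LSB = (2.0104046 − (0)) × 32768/2.6 = 25337.2838 → nearest code k = 25337.
V_code = 0 + (25337/32768) × 2.6 = 2.0103820801 V.
V_in − V_code = 2.0104046 − (2.0103820801) = +22.5 µV.

+22.5 µV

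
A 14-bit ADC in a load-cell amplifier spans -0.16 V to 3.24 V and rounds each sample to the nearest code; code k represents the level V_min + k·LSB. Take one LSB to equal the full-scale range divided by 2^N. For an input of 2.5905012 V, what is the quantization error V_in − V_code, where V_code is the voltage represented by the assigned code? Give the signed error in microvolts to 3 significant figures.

The full-scale span is 3.24 − (-0.16) = 3.4 V. LSB = 3.4 V / 2^14 ≈ 207.5 µV.
(V_in − V_min)/LSB = (2.5905012 − (-0.16)) × 16384/3.4 = 13254.1799 → nearest code k = 13254.
Reconstructed level: -0.16 + 13254 × 3.4/16384 V = 2.5904638672 V.
e = 2.5905012 − (2.5904638672) = +37.3 µV.

+37.3 µV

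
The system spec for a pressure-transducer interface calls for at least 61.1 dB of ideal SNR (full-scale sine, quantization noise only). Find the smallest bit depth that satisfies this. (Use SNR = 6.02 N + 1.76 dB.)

10 bits

6.02 N + 1.76 ≥ 61.1 gives N ≥ 9.857, so the minimum integer is 10.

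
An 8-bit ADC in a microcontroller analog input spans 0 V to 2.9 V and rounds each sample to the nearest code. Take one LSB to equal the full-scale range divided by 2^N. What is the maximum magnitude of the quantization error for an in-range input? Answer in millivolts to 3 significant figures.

5.66 mV

Span = 2.9 V.
LSB = 2.9 V / 2^8 = 11.328 mV.
|e|_max = LSB/2 = 5.66 mV.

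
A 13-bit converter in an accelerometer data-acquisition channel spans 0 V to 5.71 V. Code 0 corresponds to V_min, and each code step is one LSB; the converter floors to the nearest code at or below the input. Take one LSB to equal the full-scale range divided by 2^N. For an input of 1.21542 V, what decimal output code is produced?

1743

Full-scale range = 5.71 V. LSB = 5.71 V / 2^13 ≈ 0.6970 mV.
V_in − V_min = 1.21542 − (0) = 1.21542 V.
Divide by LSB: 1.21542 × 8192/5.71 = 1743.7339.
Truncating gives code 1743.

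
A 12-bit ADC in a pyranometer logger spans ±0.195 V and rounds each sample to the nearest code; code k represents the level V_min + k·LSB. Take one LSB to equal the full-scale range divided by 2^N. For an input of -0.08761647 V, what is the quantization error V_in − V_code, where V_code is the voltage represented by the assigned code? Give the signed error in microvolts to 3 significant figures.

Full-scale range = 0.195 V − (-0.195 V) = 0.39 V. LSB = 0.39 V / 2^12 ≈ 95.21 µV.
Position in LSBs: (-0.08761647 − (-0.195)) × 4096/0.39 = 1127.8024; rounding gives k = 1128.
V_code = V_min + k × range/2^12 = -0.195 + 1128 × 0.39/4096 = -0.08759765625 V.
Error = V_in − V_code = -0.08761647 − (-0.08759765625) = −18.8 µV.

−18.8 µV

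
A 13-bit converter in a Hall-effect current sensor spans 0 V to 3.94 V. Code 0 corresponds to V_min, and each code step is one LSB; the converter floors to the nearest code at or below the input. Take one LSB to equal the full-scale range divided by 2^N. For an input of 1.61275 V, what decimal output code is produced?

V_FS = 3.94 V. LSB = 3.94 V / 2^13 ≈ 481.0 µV.
V_in − V_min = 1.61275 − (0) = 1.61275 V.
Divide by LSB: 1.61275 × 8192/3.94 = 3353.2102.
Truncating gives code 3353.

3353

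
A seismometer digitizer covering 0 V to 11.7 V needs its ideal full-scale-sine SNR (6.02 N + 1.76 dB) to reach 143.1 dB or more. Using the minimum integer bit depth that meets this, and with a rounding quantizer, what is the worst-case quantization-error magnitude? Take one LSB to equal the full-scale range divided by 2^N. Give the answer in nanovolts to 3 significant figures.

V_FS = 11.7 V.
N ≥ (143.1 − 1.76)/6.02 = 23.478 → N_min = 24.
LSB = 11.7 V / 2^24 = 0.69737 µV.
Half an LSB is 349 nV.

349 nV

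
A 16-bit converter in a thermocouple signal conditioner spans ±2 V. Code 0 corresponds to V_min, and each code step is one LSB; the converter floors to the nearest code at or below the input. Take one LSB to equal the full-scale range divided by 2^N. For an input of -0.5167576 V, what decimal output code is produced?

Full-scale range = 2 V − (-2 V) = 4 V. LSB = 4 V / 2^16 ≈ 61.04 µV.
(V_in − V_min) × 2^16/range = (-0.5167576 − (-2)) × 65536/4 = 24301.443.
Floor → code = 24301.

24301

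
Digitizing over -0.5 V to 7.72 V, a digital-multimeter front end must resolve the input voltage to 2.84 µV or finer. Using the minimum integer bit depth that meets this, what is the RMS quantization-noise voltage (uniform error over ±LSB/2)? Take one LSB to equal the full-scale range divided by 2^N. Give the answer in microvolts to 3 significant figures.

0.566 µV

Full-scale range = 7.72 V − (-0.5 V) = 8.22 V.
8.22 V / 2.84 µV = 2.894e6. Since 2^21 = 2097152 and 2^22 = 4194304, N = 22.
One LSB is 8.22 V / 4194304 = 1.9598 µV.
σ_q = LSB/√12 = 1.9598 µV/3.4641 = 0.566 µV.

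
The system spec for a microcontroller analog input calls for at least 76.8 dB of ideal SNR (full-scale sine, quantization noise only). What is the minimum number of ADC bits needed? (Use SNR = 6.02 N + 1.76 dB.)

13 bits

N ≥ (76.8 − 1.76)/6.02 = 12.465 → N_min = 13.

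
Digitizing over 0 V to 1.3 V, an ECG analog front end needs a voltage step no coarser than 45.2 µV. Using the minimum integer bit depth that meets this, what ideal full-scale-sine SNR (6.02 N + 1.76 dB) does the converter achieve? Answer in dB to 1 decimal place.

Range is 1.3 V.
Need 2^N ≥ 1.3 V / 45.2 µV = 28760 → N_min = 15.
6.02(15) + 1.76 = 92.06 dB.

92.1 dB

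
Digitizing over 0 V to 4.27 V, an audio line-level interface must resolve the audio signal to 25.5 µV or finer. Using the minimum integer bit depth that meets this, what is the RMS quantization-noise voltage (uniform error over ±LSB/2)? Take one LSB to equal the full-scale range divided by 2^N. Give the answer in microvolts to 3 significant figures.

Range is 4.27 V.
Levels needed ≥ 4.27/25.5 µV = 167500. 2^18 = 262144 suffices, so N_min = 18.
LSB = 4.27 V / 2^18 = 16.289 µV.
RMS noise = LSB/√12 = 4.70 µV.

4.70 µV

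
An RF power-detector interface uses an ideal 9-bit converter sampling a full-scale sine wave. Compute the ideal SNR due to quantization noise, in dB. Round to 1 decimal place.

For an ideal N-bit converter with full-scale sine input, SNR = 6.02 N + 1.76 dB. SNR = 6.02 × 9 + 1.76 = 54.18 + 1.76 = 55.94 dB.

55.9 dB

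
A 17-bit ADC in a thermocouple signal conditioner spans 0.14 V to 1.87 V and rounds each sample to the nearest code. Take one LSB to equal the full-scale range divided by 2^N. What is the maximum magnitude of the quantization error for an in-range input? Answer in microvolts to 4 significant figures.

Span: 1.87 V − (0.14 V) = 1.73 V.
LSB = 1.73 V / 2^17 = 13.1989 µV.
Worst-case error for round-to-nearest is half an LSB: 6.599 µV.

6.599 µV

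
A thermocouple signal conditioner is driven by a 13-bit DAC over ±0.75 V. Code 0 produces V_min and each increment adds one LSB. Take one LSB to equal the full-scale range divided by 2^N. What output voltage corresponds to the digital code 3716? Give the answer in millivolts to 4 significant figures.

Range = 0.75 − (-0.75) = 1.5 V. LSB = 1.5 V / 2^13.
V_out = V_min + code × LSB = -0.75 V + 3716 × 1.5 V / 8192
      = -0.75 + 0.680420 = -0.0695801 V.

-69.58 mV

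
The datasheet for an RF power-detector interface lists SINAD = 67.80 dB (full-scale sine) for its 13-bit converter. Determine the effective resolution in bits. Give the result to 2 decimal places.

(67.80 − 1.76) / 6.02 = 66.04/6.02 = 10.9701 effective bits.

10.97 bits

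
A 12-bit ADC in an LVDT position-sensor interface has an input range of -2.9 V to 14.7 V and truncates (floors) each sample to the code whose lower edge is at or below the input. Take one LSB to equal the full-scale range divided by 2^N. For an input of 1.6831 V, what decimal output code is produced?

Full-scale range = 14.7 V − (-2.9 V) = 17.6 V. LSB = 17.6 V / 2^12 ≈ 4.297 mV.
code = ⌊(V_in − V_min)/LSB⌋ = ⌊(V_in − V_min) × 2^12 / range⌋
     = ⌊(1.6831 − (-2.9)) × 4096 / 17.6⌋ = ⌊4.5831 × 4096/17.6⌋
     = ⌊1066.612⌋ = 1066.

1066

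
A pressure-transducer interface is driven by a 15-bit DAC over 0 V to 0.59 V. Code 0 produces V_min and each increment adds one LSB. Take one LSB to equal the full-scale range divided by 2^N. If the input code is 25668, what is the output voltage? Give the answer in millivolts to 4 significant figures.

Span = 0.59 V. LSB = 0.59 V / 2^15.
Output = V_min + (25668/32768) × range = 0 + 0.783325 × 0.59 V
      = 0 + 0.462162 = 0.462162 V.

462.2 mV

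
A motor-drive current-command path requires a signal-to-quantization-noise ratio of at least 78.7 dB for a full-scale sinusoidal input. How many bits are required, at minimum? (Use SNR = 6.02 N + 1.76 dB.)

6.02 N + 1.76 ≥ 78.7 gives N ≥ 12.781, so the minimum integer is 13.

13 bits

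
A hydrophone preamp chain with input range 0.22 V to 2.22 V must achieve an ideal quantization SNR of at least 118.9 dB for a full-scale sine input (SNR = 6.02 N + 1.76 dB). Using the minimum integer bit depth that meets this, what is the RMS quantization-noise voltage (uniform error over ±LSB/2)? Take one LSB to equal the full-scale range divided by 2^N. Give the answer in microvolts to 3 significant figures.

0.551 µV

Full-scale range = 2.22 V − (0.22 V) = 2 V.
Required N = ⌈(118.9 − 1.76)/6.02⌉ = ⌈19.458⌉ = 20.
LSB = 2 V ÷ 2^20 = 2/1048576 V = 1.9073 µV.
σ_q = LSB/√12 = 1.9073 µV/3.4641 = 0.551 µV.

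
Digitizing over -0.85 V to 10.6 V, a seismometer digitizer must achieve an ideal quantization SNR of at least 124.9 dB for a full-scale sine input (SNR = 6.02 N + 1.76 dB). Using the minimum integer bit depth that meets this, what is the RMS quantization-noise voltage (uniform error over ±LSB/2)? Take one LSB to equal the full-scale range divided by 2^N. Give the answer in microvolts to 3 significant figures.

Range = 10.6 − (-0.85) = 11.45 V.
Solving 6.02 N ≥ 124.9 − 1.76: N ≥ 20.455. Round up → N = 21.
Step size = 11.45/2097152 V = 5.4598 µV.
σ_q = LSB/√12 = 5.4598 µV/3.4641 = 1.58 µV.

1.58 µV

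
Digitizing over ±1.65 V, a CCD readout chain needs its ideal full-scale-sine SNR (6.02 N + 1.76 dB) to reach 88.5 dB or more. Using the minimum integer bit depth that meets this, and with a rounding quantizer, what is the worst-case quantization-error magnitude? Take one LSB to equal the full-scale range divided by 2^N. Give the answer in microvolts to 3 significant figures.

50.4 µV

Range = 1.65 − (-1.65) = 3.3 V.
Required N = ⌈(88.5 − 1.76)/6.02⌉ = ⌈14.409⌉ = 15.
LSB = 3.3 V ÷ 2^15 = 3.3/32768 V = 100.71 µV.
|e|_max = LSB/2 = 50.4 µV.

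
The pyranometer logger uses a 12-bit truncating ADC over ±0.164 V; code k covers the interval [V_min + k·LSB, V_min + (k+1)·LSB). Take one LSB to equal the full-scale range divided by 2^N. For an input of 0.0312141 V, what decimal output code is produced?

Range = 0.164 − (-0.164) = 0.328 V. LSB = 0.328 V / 2^12 ≈ 80.08 µV.
V_in − V_min = 0.0312141 − (-0.164) = 0.1952141 V.
Divide by LSB: 0.1952141 × 4096/0.328 = 2437.7956.
Truncating gives code 2437.

2437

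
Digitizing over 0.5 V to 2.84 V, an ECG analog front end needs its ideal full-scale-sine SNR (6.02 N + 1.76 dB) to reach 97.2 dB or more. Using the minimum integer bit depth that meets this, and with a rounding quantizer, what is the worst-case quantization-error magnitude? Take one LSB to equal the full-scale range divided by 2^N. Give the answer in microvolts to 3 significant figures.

17.9 µV

Full-scale range = 2.84 V − (0.5 V) = 2.34 V.
N ≥ (97.2 − 1.76)/6.02 = 15.854 → N_min = 16.
Step size = 2.34/65536 V = 35.706 µV.
Max error for round-to-nearest is LSB/2 = 17.9 µV.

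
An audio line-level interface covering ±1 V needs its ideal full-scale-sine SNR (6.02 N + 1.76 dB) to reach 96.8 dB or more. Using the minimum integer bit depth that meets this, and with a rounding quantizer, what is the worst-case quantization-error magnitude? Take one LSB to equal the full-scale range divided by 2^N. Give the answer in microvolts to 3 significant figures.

The full-scale span is 1 − (-1) = 2 V.
Required N = ⌈(96.8 − 1.76)/6.02⌉ = ⌈15.787⌉ = 16.
Step size = 2/65536 V = 30.518 µV.
|e|_max = LSB/2 = 15.3 µV.

15.3 µV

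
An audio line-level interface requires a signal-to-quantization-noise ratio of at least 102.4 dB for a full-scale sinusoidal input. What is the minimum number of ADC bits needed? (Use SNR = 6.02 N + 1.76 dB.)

N ≥ (102.4 − 1.76)/6.02 = 16.718 → N_min = 17.

17 bits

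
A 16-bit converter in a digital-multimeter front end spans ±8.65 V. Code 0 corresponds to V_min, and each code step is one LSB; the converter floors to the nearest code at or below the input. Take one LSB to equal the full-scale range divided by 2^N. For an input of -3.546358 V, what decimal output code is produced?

Full-scale range = 8.65 V − (-8.65 V) = 17.3 V. LSB = 17.3 V / 2^16 ≈ 264.0 µV.
(V_in − V_min) × 2^16/range = (-3.546358 − (-8.65)) × 65536/17.3 = 19333.658.
Floor → code = 19333.

19333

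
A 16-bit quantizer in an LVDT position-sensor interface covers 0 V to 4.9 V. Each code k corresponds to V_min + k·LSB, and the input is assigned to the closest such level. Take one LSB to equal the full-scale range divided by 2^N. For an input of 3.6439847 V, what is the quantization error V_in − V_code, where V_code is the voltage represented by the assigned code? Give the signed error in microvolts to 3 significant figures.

+13.4 µV

Full-scale range = 4.9 V. LSB = 4.9 V / 2^16 ≈ 74.77 µV.
(V_in − V_min)/LSB = (3.6439847 − (0)) × 65536/4.9 = 48737.1799 → nearest code k = 48737.
V_code = V_min + k × range/2^16 = 0 + 48737 × 4.9/65536 = 3.6439712524 V.
e = 3.6439847 − (3.6439712524) = +13.4 µV.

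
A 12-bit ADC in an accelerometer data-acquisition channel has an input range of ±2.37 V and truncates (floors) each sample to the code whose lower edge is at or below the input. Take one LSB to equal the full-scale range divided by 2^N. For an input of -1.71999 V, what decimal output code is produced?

561

The full-scale span is 2.37 − (-2.37) = 4.74 V. LSB = 4.74 V / 2^12 ≈ 1.157 mV.
V_in − V_min = -1.71999 − (-2.37) = 0.65001 V.
Divide by LSB: 0.65001 × 4096/4.74 = 561.6964.
Truncating gives code 561.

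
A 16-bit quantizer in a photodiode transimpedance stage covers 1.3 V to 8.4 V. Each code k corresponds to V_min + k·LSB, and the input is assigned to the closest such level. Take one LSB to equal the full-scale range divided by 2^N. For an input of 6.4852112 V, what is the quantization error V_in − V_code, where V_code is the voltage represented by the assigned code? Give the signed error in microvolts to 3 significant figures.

−33.6 µV

The full-scale span is 8.4 − (1.3) = 7.1 V. LSB = 7.1 V / 2^16 ≈ 108.3 µV.
(6.4852112 − (1.3)) / LSB = 5.1852112 × 65536/7.1 = 47861.6903. Nearest integer: k = 47862.
V_code = 1.3 + (47862/65536) × 7.1 = 6.4852447510 V.
V_in − V_code = 6.4852112 − (6.4852447510) = −33.6 µV.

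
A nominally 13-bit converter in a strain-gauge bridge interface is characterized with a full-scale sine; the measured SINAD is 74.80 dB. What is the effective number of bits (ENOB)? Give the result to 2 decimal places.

ENOB = (SINAD − 1.76) / 6.02 = (74.80 − 1.76) / 6.02 = 73.04 / 6.02 = 12.1329.

12.13 bits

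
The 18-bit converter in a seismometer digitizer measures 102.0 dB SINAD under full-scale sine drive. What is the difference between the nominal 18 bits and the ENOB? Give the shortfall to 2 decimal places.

1.35 bits

N_eff = (102.0 − 1.76)/6.02 = 16.6512 bits.
Shortfall = 18 − 16.6512 = 1.3488 bits.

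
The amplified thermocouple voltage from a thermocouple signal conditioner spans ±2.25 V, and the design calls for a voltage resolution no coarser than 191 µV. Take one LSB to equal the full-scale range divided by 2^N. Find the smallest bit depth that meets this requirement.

15 bits

Range = 2.25 − (-2.25) = 4.5 V.
Need 2^N ≥ 4.5 V / 191 µV = 23560 → N_min = 15.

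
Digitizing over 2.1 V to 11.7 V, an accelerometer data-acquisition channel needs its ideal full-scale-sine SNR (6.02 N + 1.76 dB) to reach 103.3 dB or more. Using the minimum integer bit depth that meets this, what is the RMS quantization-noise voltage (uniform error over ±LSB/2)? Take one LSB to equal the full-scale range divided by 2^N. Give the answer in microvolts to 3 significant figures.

21.1 µV

Span: 11.7 V − (2.1 V) = 9.6 V.
6.02 N + 1.76 ≥ 103.3 gives N ≥ 16.867, so the minimum integer is 17.
One LSB is 9.6 V / 131072 = 73.242 µV.
V_rms = LSB/√12 = 21.1 µV.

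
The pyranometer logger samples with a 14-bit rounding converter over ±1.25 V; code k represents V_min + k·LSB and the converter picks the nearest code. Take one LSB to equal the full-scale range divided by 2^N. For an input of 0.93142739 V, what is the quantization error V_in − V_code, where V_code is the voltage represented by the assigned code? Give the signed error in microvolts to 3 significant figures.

+30.9 µV

Full-scale range = 1.25 V − (-1.25 V) = 2.5 V. LSB = 2.5 V / 2^14 ≈ 152.6 µV.
(0.93142739 − (-1.25)) / LSB = 2.18142739 × 16384/2.5 = 14296.2025. Nearest integer: k = 14296.
V_code = V_min + k × range/2^14 = -1.25 + 14296 × 2.5/16384 = 0.93139648438 V.
Error = V_in − V_code = 0.93142739 − (0.93139648438) = +30.9 µV.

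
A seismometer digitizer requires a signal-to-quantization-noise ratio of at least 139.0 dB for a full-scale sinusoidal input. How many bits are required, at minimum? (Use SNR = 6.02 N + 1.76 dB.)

23 bits

Solving 6.02 N ≥ 139.0 − 1.76: N ≥ 22.797. Round up → N = 23.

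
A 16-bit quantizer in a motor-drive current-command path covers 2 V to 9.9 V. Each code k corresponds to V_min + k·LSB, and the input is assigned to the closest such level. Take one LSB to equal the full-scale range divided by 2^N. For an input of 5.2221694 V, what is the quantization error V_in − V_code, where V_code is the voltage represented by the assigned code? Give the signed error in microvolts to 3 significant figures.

+16.7 µV

Range = 9.9 − (2) = 7.9 V. LSB = 7.9 V / 2^16 ≈ 120.5 µV.
(5.2221694 − (2)) / LSB = 3.2221694 × 65536/7.9 = 26730.1385. Nearest integer: k = 26730.
V_code = V_min + k × range/2^16 = 2 + 26730 × 7.9/65536 = 5.2221527100 V.
V_in − V_code = 5.2221694 − (5.2221527100) = +16.7 µV.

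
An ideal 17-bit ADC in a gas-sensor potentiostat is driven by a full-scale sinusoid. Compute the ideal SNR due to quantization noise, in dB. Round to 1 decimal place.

104.1 dB

For an ideal N-bit converter with full-scale sine input, SNR = 6.02 N + 1.76 dB. SNR = 6.02 × 17 + 1.76 = 102.34 + 1.76 = 104.10 dB.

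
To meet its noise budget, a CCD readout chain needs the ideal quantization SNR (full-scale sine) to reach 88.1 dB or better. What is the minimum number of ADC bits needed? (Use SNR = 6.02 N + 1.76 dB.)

Required N = ⌈(88.1 − 1.76)/6.02⌉ = ⌈14.342⌉ = 15.

15 bits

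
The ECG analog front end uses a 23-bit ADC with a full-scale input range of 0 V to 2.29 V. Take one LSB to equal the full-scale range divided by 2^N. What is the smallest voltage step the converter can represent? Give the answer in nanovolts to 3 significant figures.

273 nV

Full-scale range = 2.29 V.
2^23 = 8388608 levels.
One LSB is 2.29 V / 8388608 = 273 nV.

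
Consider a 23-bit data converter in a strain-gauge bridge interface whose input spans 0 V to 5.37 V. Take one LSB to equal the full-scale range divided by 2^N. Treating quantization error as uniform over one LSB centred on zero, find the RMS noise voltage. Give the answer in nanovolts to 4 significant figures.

184.8 nV

Range is 5.37 V.
LSB = 5.37 V ÷ 2^23 = 5.37/8388608 V = 0.640154 µV.
σ_q = LSB/√12 = 0.640154 µV/3.4641 = 184.8 nV.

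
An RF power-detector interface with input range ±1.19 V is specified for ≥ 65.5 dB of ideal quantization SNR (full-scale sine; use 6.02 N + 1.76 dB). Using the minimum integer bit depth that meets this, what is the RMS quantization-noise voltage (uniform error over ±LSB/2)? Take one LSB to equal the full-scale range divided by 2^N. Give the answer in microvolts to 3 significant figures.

Range = 1.19 − (-1.19) = 2.38 V.
N ≥ (65.5 − 1.76)/6.02 = 10.588 → N_min = 11.
LSB = 2.38 V / 2^11 = 1.1621 mV.
V_rms = LSB/√12 = 335 µV.

335 µV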